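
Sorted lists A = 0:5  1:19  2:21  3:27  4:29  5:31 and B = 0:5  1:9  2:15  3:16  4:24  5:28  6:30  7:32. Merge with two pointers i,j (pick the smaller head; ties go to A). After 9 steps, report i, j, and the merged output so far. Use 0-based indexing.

i=4, j=5, merged so far=[5, 5, 9, 15, 16, 19, 21, 24, 27]

[i=0,j=0] A[i]=5<=B[j]=5 take 5 → i++
[i=1,j=0] A[i]=19>B[j]=5 take 5 → j++
[i=1,j=1] A[i]=19>B[j]=9 take 9 → j++
[i=1,j=2] A[i]=19>B[j]=15 take 15 → j++
[i=1,j=3] A[i]=19>B[j]=16 take 16 → j++
[i=1,j=4] A[i]=19<=B[j]=24 take 19 → i++
[i=2,j=4] A[i]=21<=B[j]=24 take 21 → i++
[i=3,j=4] A[i]=27>B[j]=24 take 24 → j++
[i=3,j=5] A[i]=27<=B[j]=28 take 27 → i++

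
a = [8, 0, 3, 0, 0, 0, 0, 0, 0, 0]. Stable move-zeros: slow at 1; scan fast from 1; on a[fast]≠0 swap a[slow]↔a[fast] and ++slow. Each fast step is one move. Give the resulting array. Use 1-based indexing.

(s=1,f=1) a[fast]=8≠0 swap→a[1]=8 → slow++,fast++
(s=2,f=2) a[fast]=0 → fast++
(s=2,f=3) a[fast]=3≠0 swap→a[2]=3 → slow++,fast++
(s=3,f=4) a[fast]=0 → fast++
(s=3,f=5) a[fast]=0 → fast++
(s=3,f=6) a[fast]=0 → fast++
(s=3,f=7) a[fast]=0 → fast++
(s=3,f=8) a[fast]=0 → fast++
(s=3,f=9) a[fast]=0 → fast++
(s=3,f=10) a[fast]=0 → fast++

[8, 3, 0, 0, 0, 0, 0, 0, 0, 0]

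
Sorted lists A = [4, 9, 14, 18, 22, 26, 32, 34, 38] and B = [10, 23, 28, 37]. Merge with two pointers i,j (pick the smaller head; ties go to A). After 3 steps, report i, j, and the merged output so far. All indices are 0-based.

[i=0,j=0] A[i]=4<=B[j]=10 take 4 → i++
[i=1,j=0] A[i]=9<=B[j]=10 take 9 → i++
[i=2,j=0] A[i]=14>B[j]=10 take 10 → j++

i=2, j=1, merged so far=[4, 9, 10]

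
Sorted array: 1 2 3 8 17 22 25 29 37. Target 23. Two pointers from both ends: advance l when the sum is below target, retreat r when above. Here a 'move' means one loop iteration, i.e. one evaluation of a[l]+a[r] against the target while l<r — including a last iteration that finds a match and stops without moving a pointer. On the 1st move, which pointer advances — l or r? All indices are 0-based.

[0,8] 1+37=38 >23 → r--

r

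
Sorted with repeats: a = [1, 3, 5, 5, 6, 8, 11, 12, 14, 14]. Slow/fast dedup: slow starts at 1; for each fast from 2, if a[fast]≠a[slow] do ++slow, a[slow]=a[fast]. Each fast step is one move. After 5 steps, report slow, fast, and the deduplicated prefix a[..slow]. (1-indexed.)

(s=1,f=2) a[fast]=3≠a[slow]=1 write a[2]=3 → slow++,fast++
(s=2,f=3) a[fast]=5≠a[slow]=3 write a[3]=5 → slow++,fast++
(s=3,f=4) a[fast]=5=a[slow] dup → fast++
(s=3,f=5) a[fast]=6≠a[slow]=5 write a[4]=6 → slow++,fast++
(s=4,f=6) a[fast]=8≠a[slow]=6 write a[5]=8 → slow++,fast++

slow=5, fast=7, prefix=[1, 3, 5, 6, 8]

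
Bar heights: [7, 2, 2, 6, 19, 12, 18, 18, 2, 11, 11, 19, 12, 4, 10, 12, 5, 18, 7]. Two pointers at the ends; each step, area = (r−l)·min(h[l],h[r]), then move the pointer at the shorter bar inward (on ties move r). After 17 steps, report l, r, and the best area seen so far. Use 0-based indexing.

[0,18] min(7,7)*18=126 best=126 * → r--
[0,17] min(7,18)*17=119 best=126 → l++
[1,17] min(2,18)*16=32 best=126 → l++
[2,17] min(2,18)*15=30 best=126 → l++
[3,17] min(6,18)*14=84 best=126 → l++
[4,17] min(19,18)*13=234 best=234 * → r--
[4,16] min(19,5)*12=60 best=234 → r--
[4,15] min(19,12)*11=132 best=234 → r--
[4,14] min(19,10)*10=100 best=234 → r--
[4,13] min(19,4)*9=36 best=234 → r--
[4,12] min(19,12)*8=96 best=234 → r--
[4,11] min(19,19)*7=133 best=234 → r--
[4,10] min(19,11)*6=66 best=234 → r--
[4,9] min(19,11)*5=55 best=234 → r--
[4,8] min(19,2)*4=8 best=234 → r--
[4,7] min(19,18)*3=54 best=234 → r--
[4,6] min(19,18)*2=36 best=234 → r--

l=4, r=5, best area=234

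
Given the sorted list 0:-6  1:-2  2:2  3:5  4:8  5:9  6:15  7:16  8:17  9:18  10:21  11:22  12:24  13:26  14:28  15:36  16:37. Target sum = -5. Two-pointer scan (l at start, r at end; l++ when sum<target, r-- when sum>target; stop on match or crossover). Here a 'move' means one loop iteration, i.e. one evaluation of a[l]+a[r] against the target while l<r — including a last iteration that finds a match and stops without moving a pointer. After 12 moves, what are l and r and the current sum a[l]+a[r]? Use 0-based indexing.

l=0, r=4, sum=2

[0,16] -6+37=31 >-5 → r--
[0,15] -6+36=30 >-5 → r--
[0,14] -6+28=22 >-5 → r--
[0,13] -6+26=20 >-5 → r--
[0,12] -6+24=18 >-5 → r--
[0,11] -6+22=16 >-5 → r--
[0,10] -6+21=15 >-5 → r--
[0,9] -6+18=12 >-5 → r--
[0,8] -6+17=11 >-5 → r--
[0,7] -6+16=10 >-5 → r--
[0,6] -6+15=9 >-5 → r--
[0,5] -6+9=3 >-5 → r--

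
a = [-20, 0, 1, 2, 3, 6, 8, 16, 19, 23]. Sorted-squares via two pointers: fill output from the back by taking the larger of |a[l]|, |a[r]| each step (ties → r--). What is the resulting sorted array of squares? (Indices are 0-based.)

[0, 1, 4, 9, 36, 64, 256, 361, 400, 529]

[0,9] |-20|<=|23| out[9]=529 → r--
[0,8] |-20|>|19| out[8]=400 → l++
[1,8] |0|<=|19| out[7]=361 → r--
[1,7] |0|<=|16| out[6]=256 → r--
[1,6] |0|<=|8| out[5]=64 → r--
[1,5] |0|<=|6| out[4]=36 → r--
[1,4] |0|<=|3| out[3]=9 → r--
[1,3] |0|<=|2| out[2]=4 → r--
[1,2] |0|<=|1| out[1]=1 → r--
[1,1] |0|<=|0| out[0]=0 → r--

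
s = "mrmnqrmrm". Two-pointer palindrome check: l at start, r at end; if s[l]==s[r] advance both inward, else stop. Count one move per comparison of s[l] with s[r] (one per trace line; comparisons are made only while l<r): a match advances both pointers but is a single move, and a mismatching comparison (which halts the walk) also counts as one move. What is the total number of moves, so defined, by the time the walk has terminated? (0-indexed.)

[0,8] 'm'=='m' → l++,r--
[1,7] 'r'=='r' → l++,r--
[2,6] 'm'=='m' → l++,r--
[3,5] 'n'!='r' → stop

4 moves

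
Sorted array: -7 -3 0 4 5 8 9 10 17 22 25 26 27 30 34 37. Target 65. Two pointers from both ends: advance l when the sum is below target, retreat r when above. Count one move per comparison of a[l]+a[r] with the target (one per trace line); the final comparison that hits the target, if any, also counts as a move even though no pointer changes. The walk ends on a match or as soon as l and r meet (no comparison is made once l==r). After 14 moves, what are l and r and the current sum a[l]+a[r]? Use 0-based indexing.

l=13, r=14, sum=64

l=0 r=15: -7+37=30 <65, l++
l=1 r=15: -3+37=34 <65, l++
l=2 r=15: 0+37=37 <65, l++
l=3 r=15: 4+37=41 <65, l++
l=4 r=15: 5+37=42 <65, l++
l=5 r=15: 8+37=45 <65, l++
l=6 r=15: 9+37=46 <65, l++
l=7 r=15: 10+37=47 <65, l++
l=8 r=15: 17+37=54 <65, l++
l=9 r=15: 22+37=59 <65, l++
l=10 r=15: 25+37=62 <65, l++
l=11 r=15: 26+37=63 <65, l++
l=12 r=15: 27+37=64 <65, l++
l=13 r=15: 30+37=67 >65, r--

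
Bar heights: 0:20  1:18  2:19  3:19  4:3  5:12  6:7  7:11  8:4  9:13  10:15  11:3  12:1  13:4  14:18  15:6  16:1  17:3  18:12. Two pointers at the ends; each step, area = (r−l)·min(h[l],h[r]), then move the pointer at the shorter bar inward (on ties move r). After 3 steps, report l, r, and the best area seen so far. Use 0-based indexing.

l=0, r=15, best area=216

l=0 r=18: min(20,12)*18=216 best=216 *, r--
l=0 r=17: min(20,3)*17=51 best=216, r--
l=0 r=16: min(20,1)*16=16 best=216, r--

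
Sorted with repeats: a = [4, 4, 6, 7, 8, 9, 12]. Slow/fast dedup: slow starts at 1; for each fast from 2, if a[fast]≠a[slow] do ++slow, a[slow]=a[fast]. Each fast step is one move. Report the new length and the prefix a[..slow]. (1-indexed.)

length 6; prefix = [4, 6, 7, 8, 9, 12]

slow=1 fast=2: a[fast]=4=a[slow] dup, fast++
slow=1 fast=3: a[fast]=6≠a[slow]=4 write a[2]=6, slow++,fast++
slow=2 fast=4: a[fast]=7≠a[slow]=6 write a[3]=7, slow++,fast++
slow=3 fast=5: a[fast]=8≠a[slow]=7 write a[4]=8, slow++,fast++
slow=4 fast=6: a[fast]=9≠a[slow]=8 write a[5]=9, slow++,fast++
slow=5 fast=7: a[fast]=12≠a[slow]=9 write a[6]=12, slow++,fast++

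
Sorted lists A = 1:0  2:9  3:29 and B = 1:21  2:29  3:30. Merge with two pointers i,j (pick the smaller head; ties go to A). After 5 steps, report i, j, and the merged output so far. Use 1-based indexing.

i=4, j=3, merged so far=[0, 9, 21, 29, 29]

[i=1,j=1] A[i]=0<=B[j]=21 take 0 → i++
[i=2,j=1] A[i]=9<=B[j]=21 take 9 → i++
[i=3,j=1] A[i]=29>B[j]=21 take 21 → j++
[i=3,j=2] A[i]=29<=B[j]=29 take 29 → i++
[i=4,j=2] A done, take B[j]=29 → j++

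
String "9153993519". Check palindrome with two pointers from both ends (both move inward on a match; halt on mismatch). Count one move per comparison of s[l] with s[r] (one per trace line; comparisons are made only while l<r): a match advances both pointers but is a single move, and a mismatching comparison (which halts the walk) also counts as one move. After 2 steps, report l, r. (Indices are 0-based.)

l=2, r=7

l=0 r=9: '9'=='9', l++,r--
l=1 r=8: '1'=='1', l++,r--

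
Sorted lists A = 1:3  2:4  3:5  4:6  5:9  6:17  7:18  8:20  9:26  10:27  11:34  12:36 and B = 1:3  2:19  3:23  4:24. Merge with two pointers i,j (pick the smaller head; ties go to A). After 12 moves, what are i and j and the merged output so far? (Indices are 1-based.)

i=9, j=5, merged so far=[3, 3, 4, 5, 6, 9, 17, 18, 19, 20, 23, 24]

[i=1,j=1] A[i]=3<=B[j]=3 take 3 → i++
[i=2,j=1] A[i]=4>B[j]=3 take 3 → j++
[i=2,j=2] A[i]=4<=B[j]=19 take 4 → i++
[i=3,j=2] A[i]=5<=B[j]=19 take 5 → i++
[i=4,j=2] A[i]=6<=B[j]=19 take 6 → i++
[i=5,j=2] A[i]=9<=B[j]=19 take 9 → i++
[i=6,j=2] A[i]=17<=B[j]=19 take 17 → i++
[i=7,j=2] A[i]=18<=B[j]=19 take 18 → i++
[i=8,j=2] A[i]=20>B[j]=19 take 19 → j++
[i=8,j=3] A[i]=20<=B[j]=23 take 20 → i++
[i=9,j=3] A[i]=26>B[j]=23 take 23 → j++
[i=9,j=4] A[i]=26>B[j]=24 take 24 → j++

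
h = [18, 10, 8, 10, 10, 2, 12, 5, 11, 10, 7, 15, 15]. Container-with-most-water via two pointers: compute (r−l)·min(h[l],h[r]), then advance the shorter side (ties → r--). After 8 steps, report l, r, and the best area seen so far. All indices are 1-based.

l=1, r=5, best area=180

l=1 r=13: min(18,15)*12=180 best=180 *, r--
l=1 r=12: min(18,15)*11=165 best=180, r--
l=1 r=11: min(18,7)*10=70 best=180, r--
l=1 r=10: min(18,10)*9=90 best=180, r--
l=1 r=9: min(18,11)*8=88 best=180, r--
l=1 r=8: min(18,5)*7=35 best=180, r--
l=1 r=7: min(18,12)*6=72 best=180, r--
l=1 r=6: min(18,2)*5=10 best=180, r--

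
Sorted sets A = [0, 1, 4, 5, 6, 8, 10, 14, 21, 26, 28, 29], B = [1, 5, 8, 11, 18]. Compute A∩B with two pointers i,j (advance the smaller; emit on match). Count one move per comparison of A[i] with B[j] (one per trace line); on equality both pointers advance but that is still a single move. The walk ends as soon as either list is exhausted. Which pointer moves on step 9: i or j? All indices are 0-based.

i

[i=0,j=0] 0<1 → i++
[i=1,j=0] 1==1 emit → i++,j++
[i=2,j=1] 4<5 → i++
[i=3,j=1] 5==5 emit → i++,j++
[i=4,j=2] 6<8 → i++
[i=5,j=2] 8==8 emit → i++,j++
[i=6,j=3] 10<11 → i++
[i=7,j=3] 14>11 → j++
[i=7,j=4] 14<18 → i++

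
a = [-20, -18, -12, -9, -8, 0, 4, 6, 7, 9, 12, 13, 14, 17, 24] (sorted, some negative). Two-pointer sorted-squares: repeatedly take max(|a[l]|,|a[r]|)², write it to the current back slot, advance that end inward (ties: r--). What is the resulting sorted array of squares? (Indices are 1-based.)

l=1 r=15: |-20|<=|24| out[15]=576, r--
l=1 r=14: |-20|>|17| out[14]=400, l++
l=2 r=14: |-18|>|17| out[13]=324, l++
l=3 r=14: |-12|<=|17| out[12]=289, r--
l=3 r=13: |-12|<=|14| out[11]=196, r--
l=3 r=12: |-12|<=|13| out[10]=169, r--
l=3 r=11: |-12|<=|12| out[9]=144, r--
l=3 r=10: |-12|>|9| out[8]=144, l++
l=4 r=10: |-9|<=|9| out[7]=81, r--
l=4 r=9: |-9|>|7| out[6]=81, l++
l=5 r=9: |-8|>|7| out[5]=64, l++
l=6 r=9: |0|<=|7| out[4]=49, r--
l=6 r=8: |0|<=|6| out[3]=36, r--
l=6 r=7: |0|<=|4| out[2]=16, r--
l=6 r=6: |0|<=|0| out[1]=0, r--

[0, 16, 36, 49, 64, 81, 81, 144, 144, 169, 196, 289, 324, 400, 576]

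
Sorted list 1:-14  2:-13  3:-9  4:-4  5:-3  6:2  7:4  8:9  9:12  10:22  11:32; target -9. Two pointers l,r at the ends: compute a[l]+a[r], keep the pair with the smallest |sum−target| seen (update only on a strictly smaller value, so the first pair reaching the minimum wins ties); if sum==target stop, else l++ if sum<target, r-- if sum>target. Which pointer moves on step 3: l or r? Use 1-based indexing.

l=1 r=11: -14+32=18 d=27 *, r--
l=1 r=10: -14+22=8 d=17 *, r--
l=1 r=9: -14+12=-2 d=7 *, r--

r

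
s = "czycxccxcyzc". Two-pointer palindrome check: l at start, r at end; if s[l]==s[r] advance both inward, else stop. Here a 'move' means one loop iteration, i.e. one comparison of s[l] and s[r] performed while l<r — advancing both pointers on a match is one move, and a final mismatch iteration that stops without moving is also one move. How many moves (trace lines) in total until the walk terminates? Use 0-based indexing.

6 moves

l=0 r=11: 'c'=='c', l++,r--
l=1 r=10: 'z'=='z', l++,r--
l=2 r=9: 'y'=='y', l++,r--
l=3 r=8: 'c'=='c', l++,r--
l=4 r=7: 'x'=='x', l++,r--
l=5 r=6: 'c'=='c', l++,r--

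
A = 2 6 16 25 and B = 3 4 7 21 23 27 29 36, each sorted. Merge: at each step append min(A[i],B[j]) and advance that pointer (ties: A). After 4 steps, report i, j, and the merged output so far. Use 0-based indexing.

i=2, j=2, merged so far=[2, 3, 4, 6]

i=0 j=0: A[i]=2<=B[j]=3 take 2, i++
i=1 j=0: A[i]=6>B[j]=3 take 3, j++
i=1 j=1: A[i]=6>B[j]=4 take 4, j++
i=1 j=2: A[i]=6<=B[j]=7 take 6, i++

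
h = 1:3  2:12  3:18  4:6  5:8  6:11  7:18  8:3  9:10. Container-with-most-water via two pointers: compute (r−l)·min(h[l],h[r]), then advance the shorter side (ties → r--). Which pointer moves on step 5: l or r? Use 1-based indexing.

r

[1,9] min(3,10)*8=24 best=24 * → l++
[2,9] min(12,10)*7=70 best=70 * → r--
[2,8] min(12,3)*6=18 best=70 → r--
[2,7] min(12,18)*5=60 best=70 → l++
[3,7] min(18,18)*4=72 best=72 * → r--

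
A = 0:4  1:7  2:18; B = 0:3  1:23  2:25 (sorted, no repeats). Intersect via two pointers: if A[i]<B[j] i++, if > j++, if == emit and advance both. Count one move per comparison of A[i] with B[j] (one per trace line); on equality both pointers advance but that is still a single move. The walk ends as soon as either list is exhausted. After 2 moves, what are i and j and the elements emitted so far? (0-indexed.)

[i=0,j=0] 4>3 → j++
[i=0,j=1] 4<23 → i++

i=1, j=1, emitted=[]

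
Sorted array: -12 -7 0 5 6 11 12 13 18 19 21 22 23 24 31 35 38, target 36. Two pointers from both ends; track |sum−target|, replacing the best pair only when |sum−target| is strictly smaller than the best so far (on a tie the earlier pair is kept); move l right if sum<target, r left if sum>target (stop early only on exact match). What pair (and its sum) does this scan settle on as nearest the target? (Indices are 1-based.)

pair (5, 31) with sum 36 (|Δ|=0)

[1,17] -12+38=26 d=10 * → l++
[2,17] -7+38=31 d=5 * → l++
[3,17] 0+38=38 d=2 * → r--
[3,16] 0+35=35 d=1 * → l++
[4,16] 5+35=40 d=4 → r--
[4,15] 5+31=36 d=0 * → stop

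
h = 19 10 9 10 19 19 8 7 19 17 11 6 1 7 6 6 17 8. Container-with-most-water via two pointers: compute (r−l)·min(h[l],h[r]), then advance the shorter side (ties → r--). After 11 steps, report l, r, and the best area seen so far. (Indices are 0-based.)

l=0, r=6, best area=272

l=0 r=17: min(19,8)*17=136 best=136 *, r--
l=0 r=16: min(19,17)*16=272 best=272 *, r--
l=0 r=15: min(19,6)*15=90 best=272, r--
l=0 r=14: min(19,6)*14=84 best=272, r--
l=0 r=13: min(19,7)*13=91 best=272, r--
l=0 r=12: min(19,1)*12=12 best=272, r--
l=0 r=11: min(19,6)*11=66 best=272, r--
l=0 r=10: min(19,11)*10=110 best=272, r--
l=0 r=9: min(19,17)*9=153 best=272, r--
l=0 r=8: min(19,19)*8=152 best=272, r--
l=0 r=7: min(19,7)*7=49 best=272, r--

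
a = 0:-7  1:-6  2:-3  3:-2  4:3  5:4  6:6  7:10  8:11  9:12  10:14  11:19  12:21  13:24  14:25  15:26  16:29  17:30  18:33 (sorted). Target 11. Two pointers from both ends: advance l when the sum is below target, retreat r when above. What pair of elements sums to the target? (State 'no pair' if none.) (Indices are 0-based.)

l=0 r=18: -7+33=26 >11, r--
l=0 r=17: -7+30=23 >11, r--
l=0 r=16: -7+29=22 >11, r--
l=0 r=15: -7+26=19 >11, r--
l=0 r=14: -7+25=18 >11, r--
l=0 r=13: -7+24=17 >11, r--
l=0 r=12: -7+21=14 >11, r--
l=0 r=11: -7+19=12 >11, r--
l=0 r=10: -7+14=7 <11, l++
l=1 r=10: -6+14=8 <11, l++
l=2 r=10: -3+14=11, found

(-3, 14)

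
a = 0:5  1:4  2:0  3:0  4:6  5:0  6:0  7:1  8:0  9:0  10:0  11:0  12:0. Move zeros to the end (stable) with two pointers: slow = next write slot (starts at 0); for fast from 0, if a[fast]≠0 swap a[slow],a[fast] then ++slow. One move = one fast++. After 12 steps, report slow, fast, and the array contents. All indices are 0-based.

slow=4, fast=12, a=[5, 4, 6, 1, 0, 0, 0, 0, 0, 0, 0, 0, 0]

(s=0,f=0) a[fast]=5≠0 swap→a[0]=5 → slow++,fast++
(s=1,f=1) a[fast]=4≠0 swap→a[1]=4 → slow++,fast++
(s=2,f=2) a[fast]=0 → fast++
(s=2,f=3) a[fast]=0 → fast++
(s=2,f=4) a[fast]=6≠0 swap→a[2]=6 → slow++,fast++
(s=3,f=5) a[fast]=0 → fast++
(s=3,f=6) a[fast]=0 → fast++
(s=3,f=7) a[fast]=1≠0 swap→a[3]=1 → slow++,fast++
(s=4,f=8) a[fast]=0 → fast++
(s=4,f=9) a[fast]=0 → fast++
(s=4,f=10) a[fast]=0 → fast++
(s=4,f=11) a[fast]=0 → fast++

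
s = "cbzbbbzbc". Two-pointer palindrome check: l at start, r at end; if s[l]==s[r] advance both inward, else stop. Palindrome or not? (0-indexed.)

palindrome

[0,8] 'c'=='c' → l++,r--
[1,7] 'b'=='b' → l++,r--
[2,6] 'z'=='z' → l++,r--
[3,5] 'b'=='b' → l++,r--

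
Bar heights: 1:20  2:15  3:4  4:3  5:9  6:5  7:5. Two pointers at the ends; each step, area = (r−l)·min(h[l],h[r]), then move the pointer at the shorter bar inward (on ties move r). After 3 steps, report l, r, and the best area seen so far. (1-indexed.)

l=1 r=7: min(20,5)*6=30 best=30 *, r--
l=1 r=6: min(20,5)*5=25 best=30, r--
l=1 r=5: min(20,9)*4=36 best=36 *, r--

l=1, r=4, best area=36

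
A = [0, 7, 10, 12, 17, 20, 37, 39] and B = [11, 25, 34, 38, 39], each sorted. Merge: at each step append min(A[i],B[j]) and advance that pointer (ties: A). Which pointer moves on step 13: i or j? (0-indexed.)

j

[i=0,j=0] A[i]=0<=B[j]=11 take 0 → i++
[i=1,j=0] A[i]=7<=B[j]=11 take 7 → i++
[i=2,j=0] A[i]=10<=B[j]=11 take 10 → i++
[i=3,j=0] A[i]=12>B[j]=11 take 11 → j++
[i=3,j=1] A[i]=12<=B[j]=25 take 12 → i++
[i=4,j=1] A[i]=17<=B[j]=25 take 17 → i++
[i=5,j=1] A[i]=20<=B[j]=25 take 20 → i++
[i=6,j=1] A[i]=37>B[j]=25 take 25 → j++
[i=6,j=2] A[i]=37>B[j]=34 take 34 → j++
[i=6,j=3] A[i]=37<=B[j]=38 take 37 → i++
[i=7,j=3] A[i]=39>B[j]=38 take 38 → j++
[i=7,j=4] A[i]=39<=B[j]=39 take 39 → i++
[i=8,j=4] A done, take B[j]=39 → j++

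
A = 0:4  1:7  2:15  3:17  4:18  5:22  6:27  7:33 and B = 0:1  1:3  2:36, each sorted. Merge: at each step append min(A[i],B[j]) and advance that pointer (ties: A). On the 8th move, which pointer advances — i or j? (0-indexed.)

i

[i=0,j=0] A[i]=4>B[j]=1 take 1 → j++
[i=0,j=1] A[i]=4>B[j]=3 take 3 → j++
[i=0,j=2] A[i]=4<=B[j]=36 take 4 → i++
[i=1,j=2] A[i]=7<=B[j]=36 take 7 → i++
[i=2,j=2] A[i]=15<=B[j]=36 take 15 → i++
[i=3,j=2] A[i]=17<=B[j]=36 take 17 → i++
[i=4,j=2] A[i]=18<=B[j]=36 take 18 → i++
[i=5,j=2] A[i]=22<=B[j]=36 take 22 → i++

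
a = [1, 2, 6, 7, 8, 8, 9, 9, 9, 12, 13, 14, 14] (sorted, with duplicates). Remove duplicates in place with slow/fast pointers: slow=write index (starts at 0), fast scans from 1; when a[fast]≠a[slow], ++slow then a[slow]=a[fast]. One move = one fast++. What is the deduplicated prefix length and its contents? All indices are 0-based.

length 9; prefix = [1, 2, 6, 7, 8, 9, 12, 13, 14]

slow=0 fast=1: a[fast]=2≠a[slow]=1 write a[1]=2, slow++,fast++
slow=1 fast=2: a[fast]=6≠a[slow]=2 write a[2]=6, slow++,fast++
slow=2 fast=3: a[fast]=7≠a[slow]=6 write a[3]=7, slow++,fast++
slow=3 fast=4: a[fast]=8≠a[slow]=7 write a[4]=8, slow++,fast++
slow=4 fast=5: a[fast]=8=a[slow] dup, fast++
slow=4 fast=6: a[fast]=9≠a[slow]=8 write a[5]=9, slow++,fast++
slow=5 fast=7: a[fast]=9=a[slow] dup, fast++
slow=5 fast=8: a[fast]=9=a[slow] dup, fast++
slow=5 fast=9: a[fast]=12≠a[slow]=9 write a[6]=12, slow++,fast++
slow=6 fast=10: a[fast]=13≠a[slow]=12 write a[7]=13, slow++,fast++
slow=7 fast=11: a[fast]=14≠a[slow]=13 write a[8]=14, slow++,fast++
slow=8 fast=12: a[fast]=14=a[slow] dup, fast++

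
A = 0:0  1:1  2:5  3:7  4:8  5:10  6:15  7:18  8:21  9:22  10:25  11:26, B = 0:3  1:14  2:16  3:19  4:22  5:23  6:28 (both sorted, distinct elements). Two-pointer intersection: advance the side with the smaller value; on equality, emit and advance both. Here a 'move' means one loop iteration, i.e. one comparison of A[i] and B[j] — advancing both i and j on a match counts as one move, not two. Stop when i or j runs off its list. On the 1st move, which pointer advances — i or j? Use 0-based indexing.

i=0 j=0: 0<3, i++

i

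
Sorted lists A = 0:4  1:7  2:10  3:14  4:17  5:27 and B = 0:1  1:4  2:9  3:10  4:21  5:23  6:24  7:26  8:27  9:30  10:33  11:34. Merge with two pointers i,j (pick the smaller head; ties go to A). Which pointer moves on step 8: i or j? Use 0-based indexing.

i

i=0 j=0: A[i]=4>B[j]=1 take 1, j++
i=0 j=1: A[i]=4<=B[j]=4 take 4, i++
i=1 j=1: A[i]=7>B[j]=4 take 4, j++
i=1 j=2: A[i]=7<=B[j]=9 take 7, i++
i=2 j=2: A[i]=10>B[j]=9 take 9, j++
i=2 j=3: A[i]=10<=B[j]=10 take 10, i++
i=3 j=3: A[i]=14>B[j]=10 take 10, j++
i=3 j=4: A[i]=14<=B[j]=21 take 14, i++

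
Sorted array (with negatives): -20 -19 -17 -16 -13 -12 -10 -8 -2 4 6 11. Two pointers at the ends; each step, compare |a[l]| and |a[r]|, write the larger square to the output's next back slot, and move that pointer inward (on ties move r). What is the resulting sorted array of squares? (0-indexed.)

[4, 16, 36, 64, 100, 121, 144, 169, 256, 289, 361, 400]

[0,11] |-20|>|11| out[11]=400 → l++
[1,11] |-19|>|11| out[10]=361 → l++
[2,11] |-17|>|11| out[9]=289 → l++
[3,11] |-16|>|11| out[8]=256 → l++
[4,11] |-13|>|11| out[7]=169 → l++
[5,11] |-12|>|11| out[6]=144 → l++
[6,11] |-10|<=|11| out[5]=121 → r--
[6,10] |-10|>|6| out[4]=100 → l++
[7,10] |-8|>|6| out[3]=64 → l++
[8,10] |-2|<=|6| out[2]=36 → r--
[8,9] |-2|<=|4| out[1]=16 → r--
[8,8] |-2|<=|-2| out[0]=4 → r--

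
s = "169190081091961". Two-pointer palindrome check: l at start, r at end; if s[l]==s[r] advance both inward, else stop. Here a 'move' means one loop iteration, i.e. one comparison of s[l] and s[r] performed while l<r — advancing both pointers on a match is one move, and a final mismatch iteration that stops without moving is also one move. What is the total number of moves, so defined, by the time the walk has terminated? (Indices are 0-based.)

7 moves

[0,14] '1'=='1' → l++,r--
[1,13] '6'=='6' → l++,r--
[2,12] '9'=='9' → l++,r--
[3,11] '1'=='1' → l++,r--
[4,10] '9'=='9' → l++,r--
[5,9] '0'=='0' → l++,r--
[6,8] '0'!='1' → stop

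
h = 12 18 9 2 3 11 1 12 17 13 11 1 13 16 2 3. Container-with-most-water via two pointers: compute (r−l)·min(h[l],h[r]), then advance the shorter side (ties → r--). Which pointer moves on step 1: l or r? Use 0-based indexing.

l=0 r=15: min(12,3)*15=45 best=45 *, r--

r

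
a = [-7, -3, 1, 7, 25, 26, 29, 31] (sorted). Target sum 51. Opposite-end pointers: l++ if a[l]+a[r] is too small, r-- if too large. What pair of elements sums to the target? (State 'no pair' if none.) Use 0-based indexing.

(25, 26)

[0,7] -7+31=24 <51 → l++
[1,7] -3+31=28 <51 → l++
[2,7] 1+31=32 <51 → l++
[3,7] 7+31=38 <51 → l++
[4,7] 25+31=56 >51 → r--
[4,6] 25+29=54 >51 → r--
[4,5] 25+26=51 → found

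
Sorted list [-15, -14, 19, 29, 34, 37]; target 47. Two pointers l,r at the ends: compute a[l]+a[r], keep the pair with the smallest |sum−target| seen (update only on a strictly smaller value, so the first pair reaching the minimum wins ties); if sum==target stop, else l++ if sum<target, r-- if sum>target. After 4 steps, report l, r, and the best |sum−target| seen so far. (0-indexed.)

[0,5] -15+37=22 d=25 * → l++
[1,5] -14+37=23 d=24 * → l++
[2,5] 19+37=56 d=9 * → r--
[2,4] 19+34=53 d=6 * → r--

l=2, r=3, best |Δ|=6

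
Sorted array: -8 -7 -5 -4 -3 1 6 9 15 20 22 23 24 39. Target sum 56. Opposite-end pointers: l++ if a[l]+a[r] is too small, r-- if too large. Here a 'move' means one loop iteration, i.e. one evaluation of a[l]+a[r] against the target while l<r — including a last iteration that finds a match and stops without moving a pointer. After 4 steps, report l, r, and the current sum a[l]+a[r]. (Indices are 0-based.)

l=4, r=13, sum=36

l=0 r=13: -8+39=31 <56, l++
l=1 r=13: -7+39=32 <56, l++
l=2 r=13: -5+39=34 <56, l++
l=3 r=13: -4+39=35 <56, l++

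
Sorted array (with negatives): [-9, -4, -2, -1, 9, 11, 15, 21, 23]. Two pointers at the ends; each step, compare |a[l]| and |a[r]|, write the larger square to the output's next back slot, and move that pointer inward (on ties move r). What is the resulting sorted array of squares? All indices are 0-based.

[1, 4, 16, 81, 81, 121, 225, 441, 529]

[0,8] |-9|<=|23| out[8]=529 → r--
[0,7] |-9|<=|21| out[7]=441 → r--
[0,6] |-9|<=|15| out[6]=225 → r--
[0,5] |-9|<=|11| out[5]=121 → r--
[0,4] |-9|<=|9| out[4]=81 → r--
[0,3] |-9|>|-1| out[3]=81 → l++
[1,3] |-4|>|-1| out[2]=16 → l++
[2,3] |-2|>|-1| out[1]=4 → l++
[3,3] |-1|<=|-1| out[0]=1 → r--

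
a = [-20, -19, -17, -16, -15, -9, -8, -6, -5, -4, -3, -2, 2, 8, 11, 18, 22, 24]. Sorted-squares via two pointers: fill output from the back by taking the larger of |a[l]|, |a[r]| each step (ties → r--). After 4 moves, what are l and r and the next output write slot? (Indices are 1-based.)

l=1 r=18: |-20|<=|24| out[18]=576, r--
l=1 r=17: |-20|<=|22| out[17]=484, r--
l=1 r=16: |-20|>|18| out[16]=400, l++
l=2 r=16: |-19|>|18| out[15]=361, l++

l=3, r=16, next write slot=14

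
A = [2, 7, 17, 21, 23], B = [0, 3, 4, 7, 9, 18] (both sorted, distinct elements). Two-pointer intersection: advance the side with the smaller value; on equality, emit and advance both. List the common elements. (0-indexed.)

intersection = [7]

i=0 j=0: 2>0, j++
i=0 j=1: 2<3, i++
i=1 j=1: 7>3, j++
i=1 j=2: 7>4, j++
i=1 j=3: 7==7 emit, i++,j++
i=2 j=4: 17>9, j++
i=2 j=5: 17<18, i++
i=3 j=5: 21>18, j++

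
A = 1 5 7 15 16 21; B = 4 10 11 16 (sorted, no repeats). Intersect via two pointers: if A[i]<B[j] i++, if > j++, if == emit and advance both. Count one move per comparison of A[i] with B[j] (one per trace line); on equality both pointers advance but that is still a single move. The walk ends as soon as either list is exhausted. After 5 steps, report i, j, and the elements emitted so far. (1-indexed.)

i=4, j=3, emitted=[]

i=1 j=1: 1<4, i++
i=2 j=1: 5>4, j++
i=2 j=2: 5<10, i++
i=3 j=2: 7<10, i++
i=4 j=2: 15>10, j++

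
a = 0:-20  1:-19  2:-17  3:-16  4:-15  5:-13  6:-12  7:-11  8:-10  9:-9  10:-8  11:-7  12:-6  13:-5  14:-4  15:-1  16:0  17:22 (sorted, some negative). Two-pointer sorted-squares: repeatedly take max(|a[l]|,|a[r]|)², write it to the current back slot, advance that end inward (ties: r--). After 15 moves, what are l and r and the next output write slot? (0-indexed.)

l=0 r=17: |-20|<=|22| out[17]=484, r--
l=0 r=16: |-20|>|0| out[16]=400, l++
l=1 r=16: |-19|>|0| out[15]=361, l++
l=2 r=16: |-17|>|0| out[14]=289, l++
l=3 r=16: |-16|>|0| out[13]=256, l++
l=4 r=16: |-15|>|0| out[12]=225, l++
l=5 r=16: |-13|>|0| out[11]=169, l++
l=6 r=16: |-12|>|0| out[10]=144, l++
l=7 r=16: |-11|>|0| out[9]=121, l++
l=8 r=16: |-10|>|0| out[8]=100, l++
l=9 r=16: |-9|>|0| out[7]=81, l++
l=10 r=16: |-8|>|0| out[6]=64, l++
l=11 r=16: |-7|>|0| out[5]=49, l++
l=12 r=16: |-6|>|0| out[4]=36, l++
l=13 r=16: |-5|>|0| out[3]=25, l++

l=14, r=16, next write slot=2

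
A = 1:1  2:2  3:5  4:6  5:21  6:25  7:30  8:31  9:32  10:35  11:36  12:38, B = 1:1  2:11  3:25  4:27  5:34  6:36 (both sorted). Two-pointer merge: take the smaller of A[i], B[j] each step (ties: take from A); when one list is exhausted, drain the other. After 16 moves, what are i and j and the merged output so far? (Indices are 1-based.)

[i=1,j=1] A[i]=1<=B[j]=1 take 1 → i++
[i=2,j=1] A[i]=2>B[j]=1 take 1 → j++
[i=2,j=2] A[i]=2<=B[j]=11 take 2 → i++
[i=3,j=2] A[i]=5<=B[j]=11 take 5 → i++
[i=4,j=2] A[i]=6<=B[j]=11 take 6 → i++
[i=5,j=2] A[i]=21>B[j]=11 take 11 → j++
[i=5,j=3] A[i]=21<=B[j]=25 take 21 → i++
[i=6,j=3] A[i]=25<=B[j]=25 take 25 → i++
[i=7,j=3] A[i]=30>B[j]=25 take 25 → j++
[i=7,j=4] A[i]=30>B[j]=27 take 27 → j++
[i=7,j=5] A[i]=30<=B[j]=34 take 30 → i++
[i=8,j=5] A[i]=31<=B[j]=34 take 31 → i++
[i=9,j=5] A[i]=32<=B[j]=34 take 32 → i++
[i=10,j=5] A[i]=35>B[j]=34 take 34 → j++
[i=10,j=6] A[i]=35<=B[j]=36 take 35 → i++
[i=11,j=6] A[i]=36<=B[j]=36 take 36 → i++

i=12, j=6, merged so far=[1, 1, 2, 5, 6, 11, 21, 25, 25, 27, 30, 31, 32, 34, 35, 36]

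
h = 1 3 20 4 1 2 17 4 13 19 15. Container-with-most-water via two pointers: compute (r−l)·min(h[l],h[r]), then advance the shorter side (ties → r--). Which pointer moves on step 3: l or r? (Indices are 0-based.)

[0,10] min(1,15)*10=10 best=10 * → l++
[1,10] min(3,15)*9=27 best=27 * → l++
[2,10] min(20,15)*8=120 best=120 * → r--

r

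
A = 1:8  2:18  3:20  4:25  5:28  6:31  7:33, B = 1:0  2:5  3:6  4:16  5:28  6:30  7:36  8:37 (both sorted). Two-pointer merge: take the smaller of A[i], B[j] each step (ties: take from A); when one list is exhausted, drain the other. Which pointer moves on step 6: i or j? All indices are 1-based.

i=1 j=1: A[i]=8>B[j]=0 take 0, j++
i=1 j=2: A[i]=8>B[j]=5 take 5, j++
i=1 j=3: A[i]=8>B[j]=6 take 6, j++
i=1 j=4: A[i]=8<=B[j]=16 take 8, i++
i=2 j=4: A[i]=18>B[j]=16 take 16, j++
i=2 j=5: A[i]=18<=B[j]=28 take 18, i++

i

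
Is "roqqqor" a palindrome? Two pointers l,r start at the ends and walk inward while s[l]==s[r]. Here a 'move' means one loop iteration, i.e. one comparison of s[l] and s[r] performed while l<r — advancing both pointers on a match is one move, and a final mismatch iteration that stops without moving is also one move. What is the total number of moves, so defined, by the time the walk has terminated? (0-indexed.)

3 moves

l=0 r=6: 'r'=='r', l++,r--
l=1 r=5: 'o'=='o', l++,r--
l=2 r=4: 'q'=='q', l++,r--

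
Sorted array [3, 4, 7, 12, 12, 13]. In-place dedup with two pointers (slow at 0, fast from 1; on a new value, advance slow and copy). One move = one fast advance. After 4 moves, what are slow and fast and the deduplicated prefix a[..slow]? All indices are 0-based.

slow=3, fast=5, prefix=[3, 4, 7, 12]

(s=0,f=1) a[fast]=4≠a[slow]=3 write a[1]=4 → slow++,fast++
(s=1,f=2) a[fast]=7≠a[slow]=4 write a[2]=7 → slow++,fast++
(s=2,f=3) a[fast]=12≠a[slow]=7 write a[3]=12 → slow++,fast++
(s=3,f=4) a[fast]=12=a[slow] dup → fast++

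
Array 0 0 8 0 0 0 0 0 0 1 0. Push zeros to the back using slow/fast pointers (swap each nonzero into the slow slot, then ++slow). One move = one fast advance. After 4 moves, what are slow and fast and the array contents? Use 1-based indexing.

slow=2, fast=5, a=[8, 0, 0, 0, 0, 0, 0, 0, 0, 1, 0]

(s=1,f=1) a[fast]=0 → fast++
(s=1,f=2) a[fast]=0 → fast++
(s=1,f=3) a[fast]=8≠0 swap→a[1]=8 → slow++,fast++
(s=2,f=4) a[fast]=0 → fast++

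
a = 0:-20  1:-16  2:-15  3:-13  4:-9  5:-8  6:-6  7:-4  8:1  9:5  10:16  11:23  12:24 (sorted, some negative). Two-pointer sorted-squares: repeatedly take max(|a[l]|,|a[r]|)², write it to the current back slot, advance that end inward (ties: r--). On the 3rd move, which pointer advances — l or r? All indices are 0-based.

[0,12] |-20|<=|24| out[12]=576 → r--
[0,11] |-20|<=|23| out[11]=529 → r--
[0,10] |-20|>|16| out[10]=400 → l++

l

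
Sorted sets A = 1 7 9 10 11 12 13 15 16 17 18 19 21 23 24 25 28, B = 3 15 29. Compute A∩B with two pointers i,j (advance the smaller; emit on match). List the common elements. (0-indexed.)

intersection = [15]

i=0 j=0: 1<3, i++
i=1 j=0: 7>3, j++
i=1 j=1: 7<15, i++
i=2 j=1: 9<15, i++
i=3 j=1: 10<15, i++
i=4 j=1: 11<15, i++
i=5 j=1: 12<15, i++
i=6 j=1: 13<15, i++
i=7 j=1: 15==15 emit, i++,j++
i=8 j=2: 16<29, i++
i=9 j=2: 17<29, i++
i=10 j=2: 18<29, i++
i=11 j=2: 19<29, i++
i=12 j=2: 21<29, i++
i=13 j=2: 23<29, i++
i=14 j=2: 24<29, i++
i=15 j=2: 25<29, i++
i=16 j=2: 28<29, i++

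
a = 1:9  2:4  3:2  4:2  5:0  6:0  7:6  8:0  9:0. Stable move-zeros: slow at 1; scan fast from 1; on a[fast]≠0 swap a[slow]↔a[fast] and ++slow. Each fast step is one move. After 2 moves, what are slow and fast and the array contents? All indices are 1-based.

slow=1 fast=1: a[fast]=9≠0 swap→a[1]=9, slow++,fast++
slow=2 fast=2: a[fast]=4≠0 swap→a[2]=4, slow++,fast++

slow=3, fast=3, a=[9, 4, 2, 2, 0, 0, 6, 0, 0]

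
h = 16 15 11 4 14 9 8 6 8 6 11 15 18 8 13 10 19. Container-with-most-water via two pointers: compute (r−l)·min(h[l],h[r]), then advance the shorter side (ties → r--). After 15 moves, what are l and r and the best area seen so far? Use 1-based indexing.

[1,17] min(16,19)*16=256 best=256 * → l++
[2,17] min(15,19)*15=225 best=256 → l++
[3,17] min(11,19)*14=154 best=256 → l++
[4,17] min(4,19)*13=52 best=256 → l++
[5,17] min(14,19)*12=168 best=256 → l++
[6,17] min(9,19)*11=99 best=256 → l++
[7,17] min(8,19)*10=80 best=256 → l++
[8,17] min(6,19)*9=54 best=256 → l++
[9,17] min(8,19)*8=64 best=256 → l++
[10,17] min(6,19)*7=42 best=256 → l++
[11,17] min(11,19)*6=66 best=256 → l++
[12,17] min(15,19)*5=75 best=256 → l++
[13,17] min(18,19)*4=72 best=256 → l++
[14,17] min(8,19)*3=24 best=256 → l++
[15,17] min(13,19)*2=26 best=256 → l++

l=16, r=17, best area=256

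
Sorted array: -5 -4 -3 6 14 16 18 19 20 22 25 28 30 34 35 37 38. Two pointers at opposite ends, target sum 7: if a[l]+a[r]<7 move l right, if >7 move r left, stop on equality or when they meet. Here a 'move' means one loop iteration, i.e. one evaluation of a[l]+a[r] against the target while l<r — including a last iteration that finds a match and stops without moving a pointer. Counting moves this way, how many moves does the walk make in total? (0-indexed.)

16 moves

[0,16] -5+38=33 >7 → r--
[0,15] -5+37=32 >7 → r--
[0,14] -5+35=30 >7 → r--
[0,13] -5+34=29 >7 → r--
[0,12] -5+30=25 >7 → r--
[0,11] -5+28=23 >7 → r--
[0,10] -5+25=20 >7 → r--
[0,9] -5+22=17 >7 → r--
[0,8] -5+20=15 >7 → r--
[0,7] -5+19=14 >7 → r--
[0,6] -5+18=13 >7 → r--
[0,5] -5+16=11 >7 → r--
[0,4] -5+14=9 >7 → r--
[0,3] -5+6=1 <7 → l++
[1,3] -4+6=2 <7 → l++
[2,3] -3+6=3 <7 → l++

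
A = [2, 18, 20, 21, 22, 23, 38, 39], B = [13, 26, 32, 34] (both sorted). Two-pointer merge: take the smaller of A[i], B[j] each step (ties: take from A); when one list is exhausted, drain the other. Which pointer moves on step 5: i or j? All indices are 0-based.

i

i=0 j=0: A[i]=2<=B[j]=13 take 2, i++
i=1 j=0: A[i]=18>B[j]=13 take 13, j++
i=1 j=1: A[i]=18<=B[j]=26 take 18, i++
i=2 j=1: A[i]=20<=B[j]=26 take 20, i++
i=3 j=1: A[i]=21<=B[j]=26 take 21, i++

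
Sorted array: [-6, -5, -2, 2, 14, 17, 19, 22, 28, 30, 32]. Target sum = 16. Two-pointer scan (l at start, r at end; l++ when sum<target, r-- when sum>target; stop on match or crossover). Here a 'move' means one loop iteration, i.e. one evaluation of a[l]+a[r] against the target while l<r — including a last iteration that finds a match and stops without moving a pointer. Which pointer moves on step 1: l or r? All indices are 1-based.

l=1 r=11: -6+32=26 >16, r--

r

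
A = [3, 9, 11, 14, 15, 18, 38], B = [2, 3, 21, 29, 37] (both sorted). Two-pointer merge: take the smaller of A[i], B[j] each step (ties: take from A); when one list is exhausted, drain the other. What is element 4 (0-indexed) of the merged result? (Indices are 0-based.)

[i=0,j=0] A[i]=3>B[j]=2 take 2 → j++
[i=0,j=1] A[i]=3<=B[j]=3 take 3 → i++
[i=1,j=1] A[i]=9>B[j]=3 take 3 → j++
[i=1,j=2] A[i]=9<=B[j]=21 take 9 → i++
[i=2,j=2] A[i]=11<=B[j]=21 take 11 → i++
[i=3,j=2] A[i]=14<=B[j]=21 take 14 → i++
[i=4,j=2] A[i]=15<=B[j]=21 take 15 → i++
[i=5,j=2] A[i]=18<=B[j]=21 take 18 → i++
[i=6,j=2] A[i]=38>B[j]=21 take 21 → j++
[i=6,j=3] A[i]=38>B[j]=29 take 29 → j++
[i=6,j=4] A[i]=38>B[j]=37 take 37 → j++
[i=6,j=5] B done, take A[i]=38 → i++

merged[4] = 11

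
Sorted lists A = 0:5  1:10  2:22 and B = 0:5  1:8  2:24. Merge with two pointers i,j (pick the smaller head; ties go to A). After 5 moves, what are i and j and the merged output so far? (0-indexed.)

i=3, j=2, merged so far=[5, 5, 8, 10, 22]

[i=0,j=0] A[i]=5<=B[j]=5 take 5 → i++
[i=1,j=0] A[i]=10>B[j]=5 take 5 → j++
[i=1,j=1] A[i]=10>B[j]=8 take 8 → j++
[i=1,j=2] A[i]=10<=B[j]=24 take 10 → i++
[i=2,j=2] A[i]=22<=B[j]=24 take 22 → i++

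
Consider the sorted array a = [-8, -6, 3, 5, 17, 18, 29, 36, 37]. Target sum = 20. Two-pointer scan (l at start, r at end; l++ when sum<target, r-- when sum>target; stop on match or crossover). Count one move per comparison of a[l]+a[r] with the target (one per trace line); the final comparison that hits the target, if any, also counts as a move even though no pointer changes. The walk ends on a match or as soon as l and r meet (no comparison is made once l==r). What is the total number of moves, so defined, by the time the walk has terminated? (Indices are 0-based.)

[0,8] -8+37=29 >20 → r--
[0,7] -8+36=28 >20 → r--
[0,6] -8+29=21 >20 → r--
[0,5] -8+18=10 <20 → l++
[1,5] -6+18=12 <20 → l++
[2,5] 3+18=21 >20 → r--
[2,4] 3+17=20 → found

7 moves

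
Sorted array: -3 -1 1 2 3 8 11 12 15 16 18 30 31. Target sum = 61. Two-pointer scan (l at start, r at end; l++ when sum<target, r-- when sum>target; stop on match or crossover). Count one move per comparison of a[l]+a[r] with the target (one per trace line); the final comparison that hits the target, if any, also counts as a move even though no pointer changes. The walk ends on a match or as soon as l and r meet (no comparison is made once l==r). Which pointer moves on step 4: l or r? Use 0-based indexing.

[0,12] -3+31=28 <61 → l++
[1,12] -1+31=30 <61 → l++
[2,12] 1+31=32 <61 → l++
[3,12] 2+31=33 <61 → l++

l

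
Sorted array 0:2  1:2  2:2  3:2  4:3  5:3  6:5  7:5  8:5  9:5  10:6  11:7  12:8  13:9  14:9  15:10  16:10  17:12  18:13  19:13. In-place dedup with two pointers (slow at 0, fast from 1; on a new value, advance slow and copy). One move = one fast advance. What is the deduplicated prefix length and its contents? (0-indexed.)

length 10; prefix = [2, 3, 5, 6, 7, 8, 9, 10, 12, 13]

(s=0,f=1) a[fast]=2=a[slow] dup → fast++
(s=0,f=2) a[fast]=2=a[slow] dup → fast++
(s=0,f=3) a[fast]=2=a[slow] dup → fast++
(s=0,f=4) a[fast]=3≠a[slow]=2 write a[1]=3 → slow++,fast++
(s=1,f=5) a[fast]=3=a[slow] dup → fast++
(s=1,f=6) a[fast]=5≠a[slow]=3 write a[2]=5 → slow++,fast++
(s=2,f=7) a[fast]=5=a[slow] dup → fast++
(s=2,f=8) a[fast]=5=a[slow] dup → fast++
(s=2,f=9) a[fast]=5=a[slow] dup → fast++
(s=2,f=10) a[fast]=6≠a[slow]=5 write a[3]=6 → slow++,fast++
(s=3,f=11) a[fast]=7≠a[slow]=6 write a[4]=7 → slow++,fast++
(s=4,f=12) a[fast]=8≠a[slow]=7 write a[5]=8 → slow++,fast++
(s=5,f=13) a[fast]=9≠a[slow]=8 write a[6]=9 → slow++,fast++
(s=6,f=14) a[fast]=9=a[slow] dup → fast++
(s=6,f=15) a[fast]=10≠a[slow]=9 write a[7]=10 → slow++,fast++
(s=7,f=16) a[fast]=10=a[slow] dup → fast++
(s=7,f=17) a[fast]=12≠a[slow]=10 write a[8]=12 → slow++,fast++
(s=8,f=18) a[fast]=13≠a[slow]=12 write a[9]=13 → slow++,fast++
(s=9,f=19) a[fast]=13=a[slow] dup → fast++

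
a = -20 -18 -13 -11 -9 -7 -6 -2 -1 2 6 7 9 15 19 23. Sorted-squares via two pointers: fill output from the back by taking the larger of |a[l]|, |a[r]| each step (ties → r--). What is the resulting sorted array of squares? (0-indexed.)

l=0 r=15: |-20|<=|23| out[15]=529, r--
l=0 r=14: |-20|>|19| out[14]=400, l++
l=1 r=14: |-18|<=|19| out[13]=361, r--
l=1 r=13: |-18|>|15| out[12]=324, l++
l=2 r=13: |-13|<=|15| out[11]=225, r--
l=2 r=12: |-13|>|9| out[10]=169, l++
l=3 r=12: |-11|>|9| out[9]=121, l++
l=4 r=12: |-9|<=|9| out[8]=81, r--
l=4 r=11: |-9|>|7| out[7]=81, l++
l=5 r=11: |-7|<=|7| out[6]=49, r--
l=5 r=10: |-7|>|6| out[5]=49, l++
l=6 r=10: |-6|<=|6| out[4]=36, r--
l=6 r=9: |-6|>|2| out[3]=36, l++
l=7 r=9: |-2|<=|2| out[2]=4, r--
l=7 r=8: |-2|>|-1| out[1]=4, l++
l=8 r=8: |-1|<=|-1| out[0]=1, r--

[1, 4, 4, 36, 36, 49, 49, 81, 81, 121, 169, 225, 324, 361, 400, 529]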